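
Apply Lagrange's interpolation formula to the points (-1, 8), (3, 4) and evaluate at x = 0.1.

Lagrange interpolation formula:
P(x) = Σ yᵢ × Lᵢ(x)
where Lᵢ(x) = Π_{j≠i} (x - xⱼ)/(xᵢ - xⱼ)

L_0(0.1) = (0.1 - 3)/(-1 - 3) = 0.725000
L_1(0.1) = (0.1 - (-1))/(3 - (-1)) = 0.275000

P(0.1) = 8×L_0(0.1) + 4×L_1(0.1)
P(0.1) = 6.900000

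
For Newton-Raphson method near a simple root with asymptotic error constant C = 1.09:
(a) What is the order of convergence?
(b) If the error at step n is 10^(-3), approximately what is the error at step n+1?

(a) Newton-Raphson has quadratic (order 2) convergence near simple roots.
    This means |e_{n+1}| ≈ C|e_n|².

(b) With |e_n| = 10^(-3) and C = 1.09:
    |e_{n+1}| ≈ 1.09 × (10^(-3))² = 1.09 × 10^(-6)

(a) 2 (quadratic); (b) |e_{n+1}| ≈ 1.090e-06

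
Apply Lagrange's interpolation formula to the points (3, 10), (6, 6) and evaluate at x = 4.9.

Lagrange interpolation formula:
P(x) = Σ yᵢ × Lᵢ(x)
where Lᵢ(x) = Π_{j≠i} (x - xⱼ)/(xᵢ - xⱼ)

L_0(4.9) = (4.9 - 6)/(3 - 6) = 0.366667
L_1(4.9) = (4.9 - 3)/(6 - 3) = 0.633333

P(4.9) = 10×L_0(4.9) + 6×L_1(4.9)
P(4.9) = 7.466667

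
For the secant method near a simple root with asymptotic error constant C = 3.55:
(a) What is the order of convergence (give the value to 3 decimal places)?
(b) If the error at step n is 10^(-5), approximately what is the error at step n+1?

(a) Secant method has superlinear convergence with order φ = (1+√5)/2 ≈ 1.618.
    This means |e_{n+1}| ≈ C|e_n|^1.618.

(b) With |e_n| = 10^(-5) and C = 3.55:
    |e_{n+1}| ≈ 3.55 × (10^(-5))^1.618 = 3.55 × 10^(-8.09)

(a) ≈ 1.618 (golden ratio); (b) |e_{n+1}| ≈ 2.884e-08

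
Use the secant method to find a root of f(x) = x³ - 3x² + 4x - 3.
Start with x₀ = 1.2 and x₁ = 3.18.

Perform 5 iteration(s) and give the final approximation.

f(x) = x³ - 3x² + 4x - 3
x₀ = 1.2, x₁ = 3.18

Secant formula: x_{n+1} = x_n - f(x_n)(x_n - x_{n-1})/(f(x_n) - f(x_{n-1}))

Iteration 1:
  f(1.200000) = -0.792000
  f(3.180000) = 11.540232
  x_2 = 3.180000 - 11.540232×(3.180000 - 1.200000)/(11.540232 - (-0.792000))
       = 1.327159
Iteration 2:
  f(3.180000) = 11.540232
  f(1.327159) = -0.637824
  x_3 = 1.327159 - (-0.637824)×(1.327159 - 3.180000)/(-0.637824 - 11.540232)
       = 1.424202
Iteration 3:
  f(1.327159) = -0.637824
  f(1.424202) = -0.499464
  x_4 = 1.424202 - (-0.499464)×(1.424202 - 1.327159)/(-0.499464 - (-0.637824))
       = 1.774516
Iteration 4:
  f(1.424202) = -0.499464
  f(1.774516) = 0.239128
  x_5 = 1.774516 - 0.239128×(1.774516 - 1.424202)/(0.239128 - (-0.499464))
       = 1.661097
Iteration 5:
  f(1.774516) = 0.239128
  f(1.661097) = -0.049970
  x_6 = 1.661097 - (-0.049970)×(1.661097 - 1.774516)/(-0.049970 - 0.239128)
       = 1.680702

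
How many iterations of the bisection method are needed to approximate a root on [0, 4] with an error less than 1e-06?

We need (b-a)/2^n ≤ 1e-06
(4 - 0)/2^n ≤ 1e-06
4/2^n ≤ 1e-06
2^n ≥ 4000000
n ≥ log₂(4000000) = 21.93
n ≥ 22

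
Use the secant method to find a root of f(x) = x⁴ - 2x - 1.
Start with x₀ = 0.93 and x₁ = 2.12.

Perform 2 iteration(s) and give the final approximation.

f(x) = x⁴ - 2x - 1
x₀ = 0.93, x₁ = 2.12

Secant formula: x_{n+1} = x_n - f(x_n)(x_n - x_{n-1})/(f(x_n) - f(x_{n-1}))

Iteration 1:
  f(0.930000) = -2.111948
  f(2.120000) = 14.959631
  x_2 = 2.120000 - 14.959631×(2.120000 - 0.930000)/(14.959631 - (-2.111948))
       = 1.077216
Iteration 2:
  f(2.120000) = 14.959631
  f(1.077216) = -1.807916
  x_3 = 1.077216 - (-1.807916)×(1.077216 - 2.120000)/(-1.807916 - 14.959631)
       = 1.189652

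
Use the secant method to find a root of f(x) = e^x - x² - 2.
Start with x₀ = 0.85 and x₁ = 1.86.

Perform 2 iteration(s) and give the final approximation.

f(x) = e^x - x² - 2
x₀ = 0.85, x₁ = 1.86

Secant formula: x_{n+1} = x_n - f(x_n)(x_n - x_{n-1})/(f(x_n) - f(x_{n-1}))

Iteration 1:
  f(0.850000) = -0.382853
  f(1.860000) = 0.964137
  x_2 = 1.860000 - 0.964137×(1.860000 - 0.850000)/(0.964137 - (-0.382853))
       = 1.137071
Iteration 2:
  f(1.860000) = 0.964137
  f(1.137071) = -0.175307
  x_3 = 1.137071 - (-0.175307)×(1.137071 - 1.860000)/(-0.175307 - 0.964137)
       = 1.248296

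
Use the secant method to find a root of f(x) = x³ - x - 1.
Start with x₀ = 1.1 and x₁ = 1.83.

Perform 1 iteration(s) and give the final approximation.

f(x) = x³ - x - 1
x₀ = 1.1, x₁ = 1.83

Secant formula: x_{n+1} = x_n - f(x_n)(x_n - x_{n-1})/(f(x_n) - f(x_{n-1}))

Iteration 1:
  f(1.100000) = -0.769000
  f(1.830000) = 3.298487
  x_2 = 1.830000 - 3.298487×(1.830000 - 1.100000)/(3.298487 - (-0.769000))
       = 1.238014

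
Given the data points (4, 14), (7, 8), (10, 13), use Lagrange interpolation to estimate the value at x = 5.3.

Lagrange interpolation formula:
P(x) = Σ yᵢ × Lᵢ(x)
where Lᵢ(x) = Π_{j≠i} (x - xⱼ)/(xᵢ - xⱼ)

L_0(5.3) = (5.3 - 7)/(4 - 7) × (5.3 - 10)/(4 - 10) = 0.443889
L_1(5.3) = (5.3 - 4)/(7 - 4) × (5.3 - 10)/(7 - 10) = 0.678889
L_2(5.3) = (5.3 - 4)/(10 - 4) × (5.3 - 7)/(10 - 7) = -0.122778

P(5.3) = 14×L_0(5.3) + 8×L_1(5.3) + 13×L_2(5.3)
P(5.3) = 10.049444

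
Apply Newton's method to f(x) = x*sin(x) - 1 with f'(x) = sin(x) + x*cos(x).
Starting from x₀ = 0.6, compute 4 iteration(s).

f(x) = x*sin(x) - 1
f'(x) = sin(x) + x*cos(x)
x₀ = 0.6

Newton-Raphson formula: x_{n+1} = x_n - f(x_n)/f'(x_n)

Iteration 1:
  f(0.600000) = -0.661215
  f'(0.600000) = 1.059844
  x_1 = 0.600000 - (-0.661215)/1.059844 = 1.223879
Iteration 2:
  f(1.223879) = 0.150967
  f'(1.223879) = 1.356545
  x_2 = 1.223879 - 0.150967/1.356545 = 1.112591
Iteration 3:
  f(1.112591) = -0.002175
  f'(1.112591) = 1.388990
  x_3 = 1.112591 - (-0.002175)/1.388990 = 1.114157
Iteration 4:
  f(1.114157) = 0.000000
  f'(1.114157) = 1.388809
  x_4 = 1.114157 - 0.000000/1.388809 = 1.114157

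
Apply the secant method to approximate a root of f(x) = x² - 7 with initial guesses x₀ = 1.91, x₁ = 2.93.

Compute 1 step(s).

f(x) = x² - 7
x₀ = 1.91, x₁ = 2.93

Secant formula: x_{n+1} = x_n - f(x_n)(x_n - x_{n-1})/(f(x_n) - f(x_{n-1}))

Iteration 1:
  f(1.910000) = -3.351900
  f(2.930000) = 1.584900
  x_2 = 2.930000 - 1.584900×(2.930000 - 1.910000)/(1.584900 - (-3.351900))
       = 2.602541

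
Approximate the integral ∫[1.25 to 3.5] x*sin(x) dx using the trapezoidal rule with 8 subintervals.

f(x) = x*sin(x)
a = 1.25, b = 3.5, n = 8
h = (b - a)/n = 0.281250

Trapezoidal rule: (h/2)[f(x₀) + 2f(x₁) + 2f(x₂) + ... + f(xₙ)]

x_0 = 1.2500, f(x_0) = 1.186231, coefficient = 1
x_1 = 1.5312, f(x_1) = 1.530053, coefficient = 2
x_2 = 1.8125, f(x_2) = 1.759814, coefficient = 2
x_3 = 2.0938, f(x_3) = 1.813916, coefficient = 2
x_4 = 2.3750, f(x_4) = 1.647502, coefficient = 2
x_5 = 2.6562, f(x_5) = 1.239171, coefficient = 2
x_6 = 2.9375, f(x_6) = 0.595369, coefficient = 2
x_7 = 3.2188, f(x_7) = -0.248104, coefficient = 2
x_8 = 3.5000, f(x_8) = -1.227741, coefficient = 1

I ≈ (0.281250/2) × 16.633929 = 2.339146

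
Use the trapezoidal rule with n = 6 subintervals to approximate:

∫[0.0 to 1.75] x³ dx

f(x) = x³
a = 0.0, b = 1.75, n = 6
h = (b - a)/n = 0.291667

Trapezoidal rule: (h/2)[f(x₀) + 2f(x₁) + 2f(x₂) + ... + f(xₙ)]

x_0 = 0.0000, f(x_0) = 0.000000, coefficient = 1
x_1 = 0.2917, f(x_1) = 0.024812, coefficient = 2
x_2 = 0.5833, f(x_2) = 0.198495, coefficient = 2
x_3 = 0.8750, f(x_3) = 0.669922, coefficient = 2
x_4 = 1.1667, f(x_4) = 1.587963, coefficient = 2
x_5 = 1.4583, f(x_5) = 3.101490, coefficient = 2
x_6 = 1.7500, f(x_6) = 5.359375, coefficient = 1

I ≈ (0.291667/2) × 16.524740 = 2.409858
Exact value: 2.344727
Error: 0.065131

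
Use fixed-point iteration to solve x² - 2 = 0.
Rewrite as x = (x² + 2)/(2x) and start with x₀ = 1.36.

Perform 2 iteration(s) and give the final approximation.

Equation: x² - 2 = 0
Fixed-point form: x = (x² + 2)/(2x)
x₀ = 1.36

x_1 = g(1.360000) = 1.415294
x_2 = g(1.415294) = 1.414214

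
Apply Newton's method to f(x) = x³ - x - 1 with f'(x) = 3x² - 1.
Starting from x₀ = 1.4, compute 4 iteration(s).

f(x) = x³ - x - 1
f'(x) = 3x² - 1
x₀ = 1.4

Newton-Raphson formula: x_{n+1} = x_n - f(x_n)/f'(x_n)

Iteration 1:
  f(1.400000) = 0.344000
  f'(1.400000) = 4.880000
  x_1 = 1.400000 - 0.344000/4.880000 = 1.329508
Iteration 2:
  f(1.329508) = 0.020520
  f'(1.329508) = 4.302776
  x_2 = 1.329508 - 0.020520/4.302776 = 1.324739
Iteration 3:
  f(1.324739) = 0.000091
  f'(1.324739) = 4.264802
  x_3 = 1.324739 - 0.000091/4.264802 = 1.324718
Iteration 4:
  f(1.324718) = 0.000000
  f'(1.324718) = 4.264633
  x_4 = 1.324718 - 0.000000/4.264633 = 1.324718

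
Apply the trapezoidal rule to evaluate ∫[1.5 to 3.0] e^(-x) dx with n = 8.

f(x) = e^(-x)
a = 1.5, b = 3.0, n = 8
h = (b - a)/n = 0.187500

Trapezoidal rule: (h/2)[f(x₀) + 2f(x₁) + 2f(x₂) + ... + f(xₙ)]

x_0 = 1.5000, f(x_0) = 0.223130, coefficient = 1
x_1 = 1.6875, f(x_1) = 0.184981, coefficient = 2
x_2 = 1.8750, f(x_2) = 0.153355, coefficient = 2
x_3 = 2.0625, f(x_3) = 0.127136, coefficient = 2
x_4 = 2.2500, f(x_4) = 0.105399, coefficient = 2
x_5 = 2.4375, f(x_5) = 0.087379, coefficient = 2
x_6 = 2.6250, f(x_6) = 0.072440, coefficient = 2
x_7 = 2.8125, f(x_7) = 0.060055, coefficient = 2
x_8 = 3.0000, f(x_8) = 0.049787, coefficient = 1

I ≈ (0.187500/2) × 1.854407 = 0.173851
Exact value: 0.173343
Error: 0.000508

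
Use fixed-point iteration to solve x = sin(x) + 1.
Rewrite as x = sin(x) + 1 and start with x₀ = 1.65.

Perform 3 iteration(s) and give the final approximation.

Equation: x = sin(x) + 1
Fixed-point form: x = sin(x) + 1
x₀ = 1.65

x_1 = g(1.650000) = 1.996865
x_2 = g(1.996865) = 1.910598
x_3 = g(1.910598) = 1.942821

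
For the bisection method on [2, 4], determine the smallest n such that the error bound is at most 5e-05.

We need (b-a)/2^n ≤ 5e-05
(4 - 2)/2^n ≤ 5e-05
2/2^n ≤ 5e-05
2^n ≥ 40000
n ≥ log₂(40000) = 15.29
n ≥ 16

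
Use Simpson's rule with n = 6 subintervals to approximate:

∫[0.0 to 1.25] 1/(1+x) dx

f(x) = 1/(1+x)
a = 0.0, b = 1.25, n = 6
h = (b - a)/n = 0.208333

Simpson's rule: (h/3)[f(x₀) + 4f(x₁) + 2f(x₂) + ... + f(xₙ)]

x_0 = 0.0000, f(x_0) = 1.000000, coefficient = 1
x_1 = 0.2083, f(x_1) = 0.827586, coefficient = 4
x_2 = 0.4167, f(x_2) = 0.705882, coefficient = 2
x_3 = 0.6250, f(x_3) = 0.615385, coefficient = 4
x_4 = 0.8333, f(x_4) = 0.545455, coefficient = 2
x_5 = 1.0417, f(x_5) = 0.489796, coefficient = 4
x_6 = 1.2500, f(x_6) = 0.444444, coefficient = 1

I ≈ (0.208333/3) × 11.678185 = 0.810985
Exact value: 0.810930
Error: 0.000055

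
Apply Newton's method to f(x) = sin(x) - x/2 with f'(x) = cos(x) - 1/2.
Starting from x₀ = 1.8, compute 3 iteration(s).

f(x) = sin(x) - x/2
f'(x) = cos(x) - 1/2
x₀ = 1.8

Newton-Raphson formula: x_{n+1} = x_n - f(x_n)/f'(x_n)

Iteration 1:
  f(1.800000) = 0.073848
  f'(1.800000) = -0.727202
  x_1 = 1.800000 - 0.073848/(-0.727202) = 1.901550
Iteration 2:
  f(1.901550) = -0.004977
  f'(1.901550) = -0.824756
  x_2 = 1.901550 - (-0.004977)/(-0.824756) = 1.895515
Iteration 3:
  f(1.895515) = -0.000017
  f'(1.895515) = -0.819042
  x_3 = 1.895515 - (-0.000017)/(-0.819042) = 1.895494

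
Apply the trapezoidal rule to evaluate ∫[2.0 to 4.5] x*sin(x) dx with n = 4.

f(x) = x*sin(x)
a = 2.0, b = 4.5, n = 4
h = (b - a)/n = 0.625000

Trapezoidal rule: (h/2)[f(x₀) + 2f(x₁) + 2f(x₂) + ... + f(xₙ)]

x_0 = 2.0000, f(x_0) = 1.818595, coefficient = 1
x_1 = 2.6250, f(x_1) = 1.296541, coefficient = 2
x_2 = 3.2500, f(x_2) = -0.351634, coefficient = 2
x_3 = 3.8750, f(x_3) = -2.593944, coefficient = 2
x_4 = 4.5000, f(x_4) = -4.398886, coefficient = 1

I ≈ (0.625000/2) × -5.878365 = -1.836989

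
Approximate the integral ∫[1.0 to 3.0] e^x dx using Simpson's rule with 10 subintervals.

f(x) = e^x
a = 1.0, b = 3.0, n = 10
h = (b - a)/n = 0.200000

Simpson's rule: (h/3)[f(x₀) + 4f(x₁) + 2f(x₂) + ... + f(xₙ)]

x_0 = 1.0000, f(x_0) = 2.718282, coefficient = 1
x_1 = 1.2000, f(x_1) = 3.320117, coefficient = 4
x_2 = 1.4000, f(x_2) = 4.055200, coefficient = 2
x_3 = 1.6000, f(x_3) = 4.953032, coefficient = 4
x_4 = 1.8000, f(x_4) = 6.049647, coefficient = 2
x_5 = 2.0000, f(x_5) = 7.389056, coefficient = 4
x_6 = 2.2000, f(x_6) = 9.025013, coefficient = 2
x_7 = 2.4000, f(x_7) = 11.023176, coefficient = 4
x_8 = 2.6000, f(x_8) = 13.463738, coefficient = 2
x_9 = 2.8000, f(x_9) = 16.444647, coefficient = 4
x_10 = 3.0000, f(x_10) = 20.085537, coefficient = 1

I ≈ (0.200000/3) × 260.511131 = 17.367409
Exact value: 17.367255
Error: 0.000154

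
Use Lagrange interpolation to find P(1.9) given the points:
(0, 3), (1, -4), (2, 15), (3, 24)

Lagrange interpolation formula:
P(x) = Σ yᵢ × Lᵢ(x)
where Lᵢ(x) = Π_{j≠i} (x - xⱼ)/(xᵢ - xⱼ)

L_0(1.9) = (1.9 - 1)/(0 - 1) × (1.9 - 2)/(0 - 2) × (1.9 - 3)/(0 - 3) = -0.016500
L_1(1.9) = (1.9 - 0)/(1 - 0) × (1.9 - 2)/(1 - 2) × (1.9 - 3)/(1 - 3) = 0.104500
L_2(1.9) = (1.9 - 0)/(2 - 0) × (1.9 - 1)/(2 - 1) × (1.9 - 3)/(2 - 3) = 0.940500
L_3(1.9) = (1.9 - 0)/(3 - 0) × (1.9 - 1)/(3 - 1) × (1.9 - 2)/(3 - 2) = -0.028500

P(1.9) = 3×L_0(1.9) + (-4)×L_1(1.9) + 15×L_2(1.9) + 24×L_3(1.9)
P(1.9) = 12.956000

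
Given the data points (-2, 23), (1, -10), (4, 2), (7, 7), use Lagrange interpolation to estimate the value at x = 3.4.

Lagrange interpolation formula:
P(x) = Σ yᵢ × Lᵢ(x)
where Lᵢ(x) = Π_{j≠i} (x - xⱼ)/(xᵢ - xⱼ)

L_0(3.4) = (3.4 - 1)/(-2 - 1) × (3.4 - 4)/(-2 - 4) × (3.4 - 7)/(-2 - 7) = -0.032000
L_1(3.4) = (3.4 - (-2))/(1 - (-2)) × (3.4 - 4)/(1 - 4) × (3.4 - 7)/(1 - 7) = 0.216000
L_2(3.4) = (3.4 - (-2))/(4 - (-2)) × (3.4 - 1)/(4 - 1) × (3.4 - 7)/(4 - 7) = 0.864000
L_3(3.4) = (3.4 - (-2))/(7 - (-2)) × (3.4 - 1)/(7 - 1) × (3.4 - 4)/(7 - 4) = -0.048000

P(3.4) = 23×L_0(3.4) + (-10)×L_1(3.4) + 2×L_2(3.4) + 7×L_3(3.4)
P(3.4) = -1.504000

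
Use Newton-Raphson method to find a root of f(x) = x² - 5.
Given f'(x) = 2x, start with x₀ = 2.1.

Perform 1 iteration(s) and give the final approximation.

f(x) = x² - 5
f'(x) = 2x
x₀ = 2.1

Newton-Raphson formula: x_{n+1} = x_n - f(x_n)/f'(x_n)

Iteration 1:
  f(2.100000) = -0.590000
  f'(2.100000) = 4.200000
  x_1 = 2.100000 - (-0.590000)/4.200000 = 2.240476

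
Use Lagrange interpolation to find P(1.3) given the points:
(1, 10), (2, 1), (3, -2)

Lagrange interpolation formula:
P(x) = Σ yᵢ × Lᵢ(x)
where Lᵢ(x) = Π_{j≠i} (x - xⱼ)/(xᵢ - xⱼ)

L_0(1.3) = (1.3 - 2)/(1 - 2) × (1.3 - 3)/(1 - 3) = 0.595000
L_1(1.3) = (1.3 - 1)/(2 - 1) × (1.3 - 3)/(2 - 3) = 0.510000
L_2(1.3) = (1.3 - 1)/(3 - 1) × (1.3 - 2)/(3 - 2) = -0.105000

P(1.3) = 10×L_0(1.3) + 1×L_1(1.3) + (-2)×L_2(1.3)
P(1.3) = 6.670000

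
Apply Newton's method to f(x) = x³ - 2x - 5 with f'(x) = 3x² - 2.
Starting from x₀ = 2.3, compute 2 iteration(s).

f(x) = x³ - 2x - 5
f'(x) = 3x² - 2
x₀ = 2.3

Newton-Raphson formula: x_{n+1} = x_n - f(x_n)/f'(x_n)

Iteration 1:
  f(2.300000) = 2.567000
  f'(2.300000) = 13.870000
  x_1 = 2.300000 - 2.567000/13.870000 = 2.114924
Iteration 2:
  f(2.114924) = 0.230006
  f'(2.114924) = 11.418714
  x_2 = 2.114924 - 0.230006/11.418714 = 2.094781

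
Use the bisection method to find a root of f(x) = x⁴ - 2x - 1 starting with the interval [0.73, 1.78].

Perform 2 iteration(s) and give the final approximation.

f(x) = x⁴ - 2x - 1
Initial interval: [0.73, 1.78]

Iteration 1:
  c_1 = (0.730000 + 1.780000)/2 = 1.255000
  f(c_1) = f(1.255000) = -1.029296
  f(a) × f(c) ≥ 0, new interval: [1.255000, 1.780000]
Iteration 2:
  c_2 = (1.255000 + 1.780000)/2 = 1.517500
  f(c_2) = f(1.517500) = 1.267917
  f(a) × f(c) < 0, new interval: [1.255000, 1.517500]

After 2 iteration(s), the approximation is c_2 = 1.517500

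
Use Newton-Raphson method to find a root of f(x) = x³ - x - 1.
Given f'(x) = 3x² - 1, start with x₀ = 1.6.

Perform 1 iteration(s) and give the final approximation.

f(x) = x³ - x - 1
f'(x) = 3x² - 1
x₀ = 1.6

Newton-Raphson formula: x_{n+1} = x_n - f(x_n)/f'(x_n)

Iteration 1:
  f(1.600000) = 1.496000
  f'(1.600000) = 6.680000
  x_1 = 1.600000 - 1.496000/6.680000 = 1.376048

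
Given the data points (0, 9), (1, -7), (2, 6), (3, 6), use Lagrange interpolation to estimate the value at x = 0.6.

Lagrange interpolation formula:
P(x) = Σ yᵢ × Lᵢ(x)
where Lᵢ(x) = Π_{j≠i} (x - xⱼ)/(xᵢ - xⱼ)

L_0(0.6) = (0.6 - 1)/(0 - 1) × (0.6 - 2)/(0 - 2) × (0.6 - 3)/(0 - 3) = 0.224000
L_1(0.6) = (0.6 - 0)/(1 - 0) × (0.6 - 2)/(1 - 2) × (0.6 - 3)/(1 - 3) = 1.008000
L_2(0.6) = (0.6 - 0)/(2 - 0) × (0.6 - 1)/(2 - 1) × (0.6 - 3)/(2 - 3) = -0.288000
L_3(0.6) = (0.6 - 0)/(3 - 0) × (0.6 - 1)/(3 - 1) × (0.6 - 2)/(3 - 2) = 0.056000

P(0.6) = 9×L_0(0.6) + (-7)×L_1(0.6) + 6×L_2(0.6) + 6×L_3(0.6)
P(0.6) = -6.432000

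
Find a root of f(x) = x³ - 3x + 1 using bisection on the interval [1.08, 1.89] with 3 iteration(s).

f(x) = x³ - 3x + 1
Initial interval: [1.08, 1.89]

Iteration 1:
  c_1 = (1.080000 + 1.890000)/2 = 1.485000
  f(c_1) = f(1.485000) = -0.180241
  f(a) × f(c) ≥ 0, new interval: [1.485000, 1.890000]
Iteration 2:
  c_2 = (1.485000 + 1.890000)/2 = 1.687500
  f(c_2) = f(1.687500) = 0.742920
  f(a) × f(c) < 0, new interval: [1.485000, 1.687500]
Iteration 3:
  c_3 = (1.485000 + 1.687500)/2 = 1.586250
  f(c_3) = f(1.586250) = 0.232555
  f(a) × f(c) < 0, new interval: [1.485000, 1.586250]

After 3 iteration(s), the approximation is c_3 = 1.586250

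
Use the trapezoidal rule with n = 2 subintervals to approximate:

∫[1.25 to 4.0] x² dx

f(x) = x²
a = 1.25, b = 4.0, n = 2
h = (b - a)/n = 1.375000

Trapezoidal rule: (h/2)[f(x₀) + 2f(x₁) + 2f(x₂) + ... + f(xₙ)]

x_0 = 1.2500, f(x_0) = 1.562500, coefficient = 1
x_1 = 2.6250, f(x_1) = 6.890625, coefficient = 2
x_2 = 4.0000, f(x_2) = 16.000000, coefficient = 1

I ≈ (1.375000/2) × 31.343750 = 21.548828
Exact value: 20.682292
Error: 0.866536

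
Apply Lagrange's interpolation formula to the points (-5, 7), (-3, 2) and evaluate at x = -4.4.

Lagrange interpolation formula:
P(x) = Σ yᵢ × Lᵢ(x)
where Lᵢ(x) = Π_{j≠i} (x - xⱼ)/(xᵢ - xⱼ)

L_0(-4.4) = (-4.4 - (-3))/(-5 - (-3)) = 0.700000
L_1(-4.4) = (-4.4 - (-5))/(-3 - (-5)) = 0.300000

P(-4.4) = 7×L_0(-4.4) + 2×L_1(-4.4)
P(-4.4) = 5.500000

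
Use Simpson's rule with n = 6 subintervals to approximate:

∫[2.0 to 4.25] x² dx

f(x) = x²
a = 2.0, b = 4.25, n = 6
h = (b - a)/n = 0.375000

Simpson's rule: (h/3)[f(x₀) + 4f(x₁) + 2f(x₂) + ... + f(xₙ)]

x_0 = 2.0000, f(x_0) = 4.000000, coefficient = 1
x_1 = 2.3750, f(x_1) = 5.640625, coefficient = 4
x_2 = 2.7500, f(x_2) = 7.562500, coefficient = 2
x_3 = 3.1250, f(x_3) = 9.765625, coefficient = 4
x_4 = 3.5000, f(x_4) = 12.250000, coefficient = 2
x_5 = 3.8750, f(x_5) = 15.015625, coefficient = 4
x_6 = 4.2500, f(x_6) = 18.062500, coefficient = 1

I ≈ (0.375000/3) × 183.375000 = 22.921875
Exact value: 22.921875
Error: 0.000000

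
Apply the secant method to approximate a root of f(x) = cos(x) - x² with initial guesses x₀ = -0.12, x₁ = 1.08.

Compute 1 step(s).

f(x) = cos(x) - x²
x₀ = -0.12, x₁ = 1.08

Secant formula: x_{n+1} = x_n - f(x_n)(x_n - x_{n-1})/(f(x_n) - f(x_{n-1}))

Iteration 1:
  f(-0.120000) = 0.978409
  f(1.080000) = -0.695072
  x_2 = 1.080000 - (-0.695072)×(1.080000 - (-0.120000))/(-0.695072 - 0.978409)
       = 0.581586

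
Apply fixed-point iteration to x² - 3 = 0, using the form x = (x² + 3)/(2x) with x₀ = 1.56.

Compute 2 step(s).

Equation: x² - 3 = 0
Fixed-point form: x = (x² + 3)/(2x)
x₀ = 1.56

x_1 = g(1.560000) = 1.741538
x_2 = g(1.741538) = 1.732077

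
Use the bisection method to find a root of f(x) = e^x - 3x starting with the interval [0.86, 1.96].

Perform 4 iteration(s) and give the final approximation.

f(x) = e^x - 3x
Initial interval: [0.86, 1.96]

Iteration 1:
  c_1 = (0.860000 + 1.960000)/2 = 1.410000
  f(c_1) = f(1.410000) = -0.134045
  f(a) × f(c) ≥ 0, new interval: [1.410000, 1.960000]
Iteration 2:
  c_2 = (1.410000 + 1.960000)/2 = 1.685000
  f(c_2) = f(1.685000) = 0.337451
  f(a) × f(c) < 0, new interval: [1.410000, 1.685000]
Iteration 3:
  c_3 = (1.410000 + 1.685000)/2 = 1.547500
  f(c_3) = f(1.547500) = 0.057206
  f(a) × f(c) < 0, new interval: [1.410000, 1.547500]
Iteration 4:
  c_4 = (1.410000 + 1.547500)/2 = 1.478750
  f(c_4) = f(1.478750) = -0.048792
  f(a) × f(c) ≥ 0, new interval: [1.478750, 1.547500]

After 4 iteration(s), the approximation is c_4 = 1.478750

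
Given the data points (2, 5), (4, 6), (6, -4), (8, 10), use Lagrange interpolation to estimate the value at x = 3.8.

Lagrange interpolation formula:
P(x) = Σ yᵢ × Lᵢ(x)
where Lᵢ(x) = Π_{j≠i} (x - xⱼ)/(xᵢ - xⱼ)

L_0(3.8) = (3.8 - 4)/(2 - 4) × (3.8 - 6)/(2 - 6) × (3.8 - 8)/(2 - 8) = 0.038500
L_1(3.8) = (3.8 - 2)/(4 - 2) × (3.8 - 6)/(4 - 6) × (3.8 - 8)/(4 - 8) = 1.039500
L_2(3.8) = (3.8 - 2)/(6 - 2) × (3.8 - 4)/(6 - 4) × (3.8 - 8)/(6 - 8) = -0.094500
L_3(3.8) = (3.8 - 2)/(8 - 2) × (3.8 - 4)/(8 - 4) × (3.8 - 6)/(8 - 6) = 0.016500

P(3.8) = 5×L_0(3.8) + 6×L_1(3.8) + (-4)×L_2(3.8) + 10×L_3(3.8)
P(3.8) = 6.972500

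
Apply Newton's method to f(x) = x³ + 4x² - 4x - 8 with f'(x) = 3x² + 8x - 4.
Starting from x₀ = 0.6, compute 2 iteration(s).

f(x) = x³ + 4x² - 4x - 8
f'(x) = 3x² + 8x - 4
x₀ = 0.6

Newton-Raphson formula: x_{n+1} = x_n - f(x_n)/f'(x_n)

Iteration 1:
  f(0.600000) = -8.744000
  f'(0.600000) = 1.880000
  x_1 = 0.600000 - (-8.744000)/1.880000 = 5.251064
Iteration 2:
  f(5.251064) = 226.081538
  f'(5.251064) = 120.729525
  x_2 = 5.251064 - 226.081538/120.729525 = 3.378435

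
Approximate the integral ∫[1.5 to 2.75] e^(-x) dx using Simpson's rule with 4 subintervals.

f(x) = e^(-x)
a = 1.5, b = 2.75, n = 4
h = (b - a)/n = 0.312500

Simpson's rule: (h/3)[f(x₀) + 4f(x₁) + 2f(x₂) + ... + f(xₙ)]

x_0 = 1.5000, f(x_0) = 0.223130, coefficient = 1
x_1 = 1.8125, f(x_1) = 0.163246, coefficient = 4
x_2 = 2.1250, f(x_2) = 0.119433, coefficient = 2
x_3 = 2.4375, f(x_3) = 0.087379, coefficient = 4
x_4 = 2.7500, f(x_4) = 0.063928, coefficient = 1

I ≈ (0.312500/3) × 1.528422 = 0.159211
Exact value: 0.159202
Error: 0.000008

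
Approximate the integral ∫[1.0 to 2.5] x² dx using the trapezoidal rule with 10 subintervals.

f(x) = x²
a = 1.0, b = 2.5, n = 10
h = (b - a)/n = 0.150000

Trapezoidal rule: (h/2)[f(x₀) + 2f(x₁) + 2f(x₂) + ... + f(xₙ)]

x_0 = 1.0000, f(x_0) = 1.000000, coefficient = 1
x_1 = 1.1500, f(x_1) = 1.322500, coefficient = 2
x_2 = 1.3000, f(x_2) = 1.690000, coefficient = 2
x_3 = 1.4500, f(x_3) = 2.102500, coefficient = 2
x_4 = 1.6000, f(x_4) = 2.560000, coefficient = 2
x_5 = 1.7500, f(x_5) = 3.062500, coefficient = 2
x_6 = 1.9000, f(x_6) = 3.610000, coefficient = 2
x_7 = 2.0500, f(x_7) = 4.202500, coefficient = 2
x_8 = 2.2000, f(x_8) = 4.840000, coefficient = 2
x_9 = 2.3500, f(x_9) = 5.522500, coefficient = 2
x_10 = 2.5000, f(x_10) = 6.250000, coefficient = 1

I ≈ (0.150000/2) × 65.075000 = 4.880625
Exact value: 4.875000
Error: 0.005625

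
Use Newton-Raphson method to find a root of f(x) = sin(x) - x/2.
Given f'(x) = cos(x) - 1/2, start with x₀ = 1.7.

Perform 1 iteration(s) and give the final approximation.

f(x) = sin(x) - x/2
f'(x) = cos(x) - 1/2
x₀ = 1.7

Newton-Raphson formula: x_{n+1} = x_n - f(x_n)/f'(x_n)

Iteration 1:
  f(1.700000) = 0.141665
  f'(1.700000) = -0.628844
  x_1 = 1.700000 - 0.141665/(-0.628844) = 1.925278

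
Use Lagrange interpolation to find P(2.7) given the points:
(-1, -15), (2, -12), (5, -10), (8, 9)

Lagrange interpolation formula:
P(x) = Σ yᵢ × Lᵢ(x)
where Lᵢ(x) = Π_{j≠i} (x - xⱼ)/(xᵢ - xⱼ)

L_0(2.7) = (2.7 - 2)/(-1 - 2) × (2.7 - 5)/(-1 - 5) × (2.7 - 8)/(-1 - 8) = -0.052673
L_1(2.7) = (2.7 - (-1))/(2 - (-1)) × (2.7 - 5)/(2 - 5) × (2.7 - 8)/(2 - 8) = 0.835241
L_2(2.7) = (2.7 - (-1))/(5 - (-1)) × (2.7 - 2)/(5 - 2) × (2.7 - 8)/(5 - 8) = 0.254204
L_3(2.7) = (2.7 - (-1))/(8 - (-1)) × (2.7 - 2)/(8 - 2) × (2.7 - 5)/(8 - 5) = -0.036772

P(2.7) = (-15)×L_0(2.7) + (-12)×L_1(2.7) + (-10)×L_2(2.7) + 9×L_3(2.7)
P(2.7) = -12.105778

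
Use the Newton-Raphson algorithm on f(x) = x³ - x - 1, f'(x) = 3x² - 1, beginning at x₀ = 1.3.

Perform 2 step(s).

f(x) = x³ - x - 1
f'(x) = 3x² - 1
x₀ = 1.3

Newton-Raphson formula: x_{n+1} = x_n - f(x_n)/f'(x_n)

Iteration 1:
  f(1.300000) = -0.103000
  f'(1.300000) = 4.070000
  x_1 = 1.300000 - (-0.103000)/4.070000 = 1.325307
Iteration 2:
  f(1.325307) = 0.002514
  f'(1.325307) = 4.269317
  x_2 = 1.325307 - 0.002514/4.269317 = 1.324718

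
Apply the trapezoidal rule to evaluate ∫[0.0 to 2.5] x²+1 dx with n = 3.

f(x) = x²+1
a = 0.0, b = 2.5, n = 3
h = (b - a)/n = 0.833333

Trapezoidal rule: (h/2)[f(x₀) + 2f(x₁) + 2f(x₂) + ... + f(xₙ)]

x_0 = 0.0000, f(x_0) = 1.000000, coefficient = 1
x_1 = 0.8333, f(x_1) = 1.694444, coefficient = 2
x_2 = 1.6667, f(x_2) = 3.777778, coefficient = 2
x_3 = 2.5000, f(x_3) = 7.250000, coefficient = 1

I ≈ (0.833333/2) × 19.194444 = 7.997685
Exact value: 7.708333
Error: 0.289352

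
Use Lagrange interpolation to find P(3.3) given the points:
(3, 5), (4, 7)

Lagrange interpolation formula:
P(x) = Σ yᵢ × Lᵢ(x)
where Lᵢ(x) = Π_{j≠i} (x - xⱼ)/(xᵢ - xⱼ)

L_0(3.3) = (3.3 - 4)/(3 - 4) = 0.700000
L_1(3.3) = (3.3 - 3)/(4 - 3) = 0.300000

P(3.3) = 5×L_0(3.3) + 7×L_1(3.3)
P(3.3) = 5.600000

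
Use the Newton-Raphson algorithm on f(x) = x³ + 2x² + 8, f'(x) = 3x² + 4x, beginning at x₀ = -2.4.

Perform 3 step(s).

f(x) = x³ + 2x² + 8
f'(x) = 3x² + 4x
x₀ = -2.4

Newton-Raphson formula: x_{n+1} = x_n - f(x_n)/f'(x_n)

Iteration 1:
  f(-2.400000) = 5.696000
  f'(-2.400000) = 7.680000
  x_1 = -2.400000 - 5.696000/7.680000 = -3.141667
Iteration 2:
  f(-3.141667) = -3.268329
  f'(-3.141667) = 17.043542
  x_2 = -3.141667 - (-3.268329)/17.043542 = -2.949903
Iteration 3:
  f(-2.949903) = -0.265990
  f'(-2.949903) = 14.306173
  x_3 = -2.949903 - (-0.265990)/14.306173 = -2.931311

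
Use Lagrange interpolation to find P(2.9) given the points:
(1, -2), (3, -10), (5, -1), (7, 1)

Lagrange interpolation formula:
P(x) = Σ yᵢ × Lᵢ(x)
where Lᵢ(x) = Π_{j≠i} (x - xⱼ)/(xᵢ - xⱼ)

L_0(2.9) = (2.9 - 3)/(1 - 3) × (2.9 - 5)/(1 - 5) × (2.9 - 7)/(1 - 7) = 0.017938
L_1(2.9) = (2.9 - 1)/(3 - 1) × (2.9 - 5)/(3 - 5) × (2.9 - 7)/(3 - 7) = 1.022437
L_2(2.9) = (2.9 - 1)/(5 - 1) × (2.9 - 3)/(5 - 3) × (2.9 - 7)/(5 - 7) = -0.048688
L_3(2.9) = (2.9 - 1)/(7 - 1) × (2.9 - 3)/(7 - 3) × (2.9 - 5)/(7 - 5) = 0.008313

P(2.9) = (-2)×L_0(2.9) + (-10)×L_1(2.9) + (-1)×L_2(2.9) + 1×L_3(2.9)
P(2.9) = -10.203250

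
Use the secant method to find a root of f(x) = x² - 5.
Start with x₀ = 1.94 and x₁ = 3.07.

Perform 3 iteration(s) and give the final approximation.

f(x) = x² - 5
x₀ = 1.94, x₁ = 3.07

Secant formula: x_{n+1} = x_n - f(x_n)(x_n - x_{n-1})/(f(x_n) - f(x_{n-1}))

Iteration 1:
  f(1.940000) = -1.236400
  f(3.070000) = 4.424900
  x_2 = 3.070000 - 4.424900×(3.070000 - 1.940000)/(4.424900 - (-1.236400))
       = 2.186786
Iteration 2:
  f(3.070000) = 4.424900
  f(2.186786) = -0.217965
  x_3 = 2.186786 - (-0.217965)×(2.186786 - 3.070000)/(-0.217965 - 4.424900)
       = 2.228250
Iteration 3:
  f(2.186786) = -0.217965
  f(2.228250) = -0.034902
  x_4 = 2.228250 - (-0.034902)×(2.228250 - 2.186786)/(-0.034902 - (-0.217965))
       = 2.236155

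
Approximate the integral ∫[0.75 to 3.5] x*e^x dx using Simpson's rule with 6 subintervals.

f(x) = x*e^x
a = 0.75, b = 3.5, n = 6
h = (b - a)/n = 0.458333

Simpson's rule: (h/3)[f(x₀) + 4f(x₁) + 2f(x₂) + ... + f(xₙ)]

x_0 = 0.7500, f(x_0) = 1.587750, coefficient = 1
x_1 = 1.2083, f(x_1) = 4.045379, coefficient = 4
x_2 = 1.6667, f(x_2) = 8.824150, coefficient = 2
x_3 = 2.1250, f(x_3) = 17.792407, coefficient = 4
x_4 = 2.5833, f(x_4) = 34.206439, coefficient = 2
x_5 = 3.0417, f(x_5) = 63.692848, coefficient = 4
x_6 = 3.5000, f(x_6) = 115.904082, coefficient = 1

I ≈ (0.458333/3) × 545.675547 = 83.367097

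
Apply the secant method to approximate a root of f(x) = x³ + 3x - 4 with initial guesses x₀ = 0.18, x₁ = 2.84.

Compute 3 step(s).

f(x) = x³ + 3x - 4
x₀ = 0.18, x₁ = 2.84

Secant formula: x_{n+1} = x_n - f(x_n)(x_n - x_{n-1})/(f(x_n) - f(x_{n-1}))

Iteration 1:
  f(0.180000) = -3.454168
  f(2.840000) = 27.426304
  x_2 = 2.840000 - 27.426304×(2.840000 - 0.180000)/(27.426304 - (-3.454168))
       = 0.477537
Iteration 2:
  f(2.840000) = 27.426304
  f(0.477537) = -2.458490
  x_3 = 0.477537 - (-2.458490)×(0.477537 - 2.840000)/(-2.458490 - 27.426304)
       = 0.671887
Iteration 3:
  f(0.477537) = -2.458490
  f(0.671887) = -1.681030
  x_4 = 0.671887 - (-1.681030)×(0.671887 - 0.477537)/(-1.681030 - (-2.458490))
       = 1.092110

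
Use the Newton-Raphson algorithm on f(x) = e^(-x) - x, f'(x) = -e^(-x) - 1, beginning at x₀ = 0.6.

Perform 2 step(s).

f(x) = e^(-x) - x
f'(x) = -e^(-x) - 1
x₀ = 0.6

Newton-Raphson formula: x_{n+1} = x_n - f(x_n)/f'(x_n)

Iteration 1:
  f(0.600000) = -0.051188
  f'(0.600000) = -1.548812
  x_1 = 0.600000 - (-0.051188)/(-1.548812) = 0.566950
Iteration 2:
  f(0.566950) = 0.000303
  f'(0.566950) = -1.567253
  x_2 = 0.566950 - 0.000303/(-1.567253) = 0.567143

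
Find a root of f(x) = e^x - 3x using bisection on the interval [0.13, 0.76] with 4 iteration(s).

f(x) = e^x - 3x
Initial interval: [0.13, 0.76]

Iteration 1:
  c_1 = (0.130000 + 0.760000)/2 = 0.445000
  f(c_1) = f(0.445000) = 0.225490
  f(a) × f(c) ≥ 0, new interval: [0.445000, 0.760000]
Iteration 2:
  c_2 = (0.445000 + 0.760000)/2 = 0.602500
  f(c_2) = f(0.602500) = 0.019180
  f(a) × f(c) ≥ 0, new interval: [0.602500, 0.760000]
Iteration 3:
  c_3 = (0.602500 + 0.760000)/2 = 0.681250
  f(c_3) = f(0.681250) = -0.067403
  f(a) × f(c) < 0, new interval: [0.602500, 0.681250]
Iteration 4:
  c_4 = (0.602500 + 0.681250)/2 = 0.641875
  f(c_4) = f(0.641875) = -0.025585
  f(a) × f(c) < 0, new interval: [0.602500, 0.641875]

After 4 iteration(s), the approximation is c_4 = 0.641875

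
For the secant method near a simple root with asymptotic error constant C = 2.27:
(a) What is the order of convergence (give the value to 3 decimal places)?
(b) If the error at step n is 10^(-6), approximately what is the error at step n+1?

(a) Secant method has superlinear convergence with order φ = (1+√5)/2 ≈ 1.618.
    This means |e_{n+1}| ≈ C|e_n|^1.618.

(b) With |e_n| = 10^(-6) and C = 2.27:
    |e_{n+1}| ≈ 2.27 × (10^(-6))^1.618 = 2.27 × 10^(-9.71)

(a) ≈ 1.618 (golden ratio); (b) |e_{n+1}| ≈ 4.444e-10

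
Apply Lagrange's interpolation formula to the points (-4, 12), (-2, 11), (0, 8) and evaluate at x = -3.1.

Lagrange interpolation formula:
P(x) = Σ yᵢ × Lᵢ(x)
where Lᵢ(x) = Π_{j≠i} (x - xⱼ)/(xᵢ - xⱼ)

L_0(-3.1) = (-3.1 - (-2))/(-4 - (-2)) × (-3.1 - 0)/(-4 - 0) = 0.426250
L_1(-3.1) = (-3.1 - (-4))/(-2 - (-4)) × (-3.1 - 0)/(-2 - 0) = 0.697500
L_2(-3.1) = (-3.1 - (-4))/(0 - (-4)) × (-3.1 - (-2))/(0 - (-2)) = -0.123750

P(-3.1) = 12×L_0(-3.1) + 11×L_1(-3.1) + 8×L_2(-3.1)
P(-3.1) = 11.797500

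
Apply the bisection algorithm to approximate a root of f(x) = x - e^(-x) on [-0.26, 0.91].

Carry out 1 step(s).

f(x) = x - e^(-x)
Initial interval: [-0.26, 0.91]

Iteration 1:
  c_1 = (-0.260000 + 0.910000)/2 = 0.325000
  f(c_1) = f(0.325000) = -0.397527
  f(a) × f(c) ≥ 0, new interval: [0.325000, 0.910000]

After 1 iteration(s), the approximation is c_1 = 0.325000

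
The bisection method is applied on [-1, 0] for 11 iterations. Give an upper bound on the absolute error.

Bisection error bound: |error| ≤ (b-a)/2^n
|error| ≤ (0 - (-1))/2^11 = 1/2^11
|error| ≤ 0.0004882812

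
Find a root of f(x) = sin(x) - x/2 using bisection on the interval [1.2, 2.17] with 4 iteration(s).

f(x) = sin(x) - x/2
Initial interval: [1.2, 2.17]

Iteration 1:
  c_1 = (1.200000 + 2.170000)/2 = 1.685000
  f(c_1) = f(1.685000) = 0.150986
  f(a) × f(c) ≥ 0, new interval: [1.685000, 2.170000]
Iteration 2:
  c_2 = (1.685000 + 2.170000)/2 = 1.927500
  f(c_2) = f(1.927500) = -0.026697
  f(a) × f(c) < 0, new interval: [1.685000, 1.927500]
Iteration 3:
  c_3 = (1.685000 + 1.927500)/2 = 1.806250
  f(c_3) = f(1.806250) = 0.069284
  f(a) × f(c) ≥ 0, new interval: [1.806250, 1.927500]
Iteration 4:
  c_4 = (1.806250 + 1.927500)/2 = 1.866875
  f(c_4) = f(1.866875) = 0.023050
  f(a) × f(c) ≥ 0, new interval: [1.866875, 1.927500]

After 4 iteration(s), the approximation is c_4 = 1.866875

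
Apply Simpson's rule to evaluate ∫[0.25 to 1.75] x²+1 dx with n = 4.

f(x) = x²+1
a = 0.25, b = 1.75, n = 4
h = (b - a)/n = 0.375000

Simpson's rule: (h/3)[f(x₀) + 4f(x₁) + 2f(x₂) + ... + f(xₙ)]

x_0 = 0.2500, f(x_0) = 1.062500, coefficient = 1
x_1 = 0.6250, f(x_1) = 1.390625, coefficient = 4
x_2 = 1.0000, f(x_2) = 2.000000, coefficient = 2
x_3 = 1.3750, f(x_3) = 2.890625, coefficient = 4
x_4 = 1.7500, f(x_4) = 4.062500, coefficient = 1

I ≈ (0.375000/3) × 26.250000 = 3.281250
Exact value: 3.281250
Error: 0.000000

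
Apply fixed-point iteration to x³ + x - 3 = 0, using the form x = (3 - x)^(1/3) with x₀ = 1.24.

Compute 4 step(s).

Equation: x³ + x - 3 = 0
Fixed-point form: x = (3 - x)^(1/3)
x₀ = 1.24

x_1 = g(1.240000) = 1.207362
x_2 = g(1.207362) = 1.214780
x_3 = g(1.214780) = 1.213102
x_4 = g(1.213102) = 1.213482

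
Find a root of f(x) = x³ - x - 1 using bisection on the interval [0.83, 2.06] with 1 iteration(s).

f(x) = x³ - x - 1
Initial interval: [0.83, 2.06]

Iteration 1:
  c_1 = (0.830000 + 2.060000)/2 = 1.445000
  f(c_1) = f(1.445000) = 0.572196
  f(a) × f(c) < 0, new interval: [0.830000, 1.445000]

After 1 iteration(s), the approximation is c_1 = 1.445000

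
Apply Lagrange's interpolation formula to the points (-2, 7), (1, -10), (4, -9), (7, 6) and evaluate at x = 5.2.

Lagrange interpolation formula:
P(x) = Σ yᵢ × Lᵢ(x)
where Lᵢ(x) = Π_{j≠i} (x - xⱼ)/(xᵢ - xⱼ)

L_0(5.2) = (5.2 - 1)/(-2 - 1) × (5.2 - 4)/(-2 - 4) × (5.2 - 7)/(-2 - 7) = 0.056000
L_1(5.2) = (5.2 - (-2))/(1 - (-2)) × (5.2 - 4)/(1 - 4) × (5.2 - 7)/(1 - 7) = -0.288000
L_2(5.2) = (5.2 - (-2))/(4 - (-2)) × (5.2 - 1)/(4 - 1) × (5.2 - 7)/(4 - 7) = 1.008000
L_3(5.2) = (5.2 - (-2))/(7 - (-2)) × (5.2 - 1)/(7 - 1) × (5.2 - 4)/(7 - 4) = 0.224000

P(5.2) = 7×L_0(5.2) + (-10)×L_1(5.2) + (-9)×L_2(5.2) + 6×L_3(5.2)
P(5.2) = -4.456000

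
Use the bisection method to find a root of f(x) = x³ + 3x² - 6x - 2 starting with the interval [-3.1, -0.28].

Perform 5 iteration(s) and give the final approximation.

f(x) = x³ + 3x² - 6x - 2
Initial interval: [-3.1, -0.28]

Iteration 1:
  c_1 = (-3.100000 + (-0.280000))/2 = -1.690000
  f(c_1) = f(-1.690000) = 11.881491
  f(a) × f(c) ≥ 0, new interval: [-1.690000, -0.280000]
Iteration 2:
  c_2 = (-1.690000 + (-0.280000))/2 = -0.985000
  f(c_2) = f(-0.985000) = 5.865003
  f(a) × f(c) ≥ 0, new interval: [-0.985000, -0.280000]
Iteration 3:
  c_3 = (-0.985000 + (-0.280000))/2 = -0.632500
  f(c_3) = f(-0.632500) = 2.742133
  f(a) × f(c) ≥ 0, new interval: [-0.632500, -0.280000]
Iteration 4:
  c_4 = (-0.632500 + (-0.280000))/2 = -0.456250
  f(c_4) = f(-0.456250) = 1.267017
  f(a) × f(c) ≥ 0, new interval: [-0.456250, -0.280000]
Iteration 5:
  c_5 = (-0.456250 + (-0.280000))/2 = -0.368125
  f(c_5) = f(-0.368125) = 0.565411
  f(a) × f(c) ≥ 0, new interval: [-0.368125, -0.280000]

After 5 iteration(s), the approximation is c_5 = -0.368125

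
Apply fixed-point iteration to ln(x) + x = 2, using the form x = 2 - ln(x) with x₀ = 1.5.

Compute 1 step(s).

Equation: ln(x) + x = 2
Fixed-point form: x = 2 - ln(x)
x₀ = 1.5

x_1 = g(1.500000) = 1.594535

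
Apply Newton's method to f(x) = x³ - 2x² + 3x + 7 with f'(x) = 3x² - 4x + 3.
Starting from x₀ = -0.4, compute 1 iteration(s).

f(x) = x³ - 2x² + 3x + 7
f'(x) = 3x² - 4x + 3
x₀ = -0.4

Newton-Raphson formula: x_{n+1} = x_n - f(x_n)/f'(x_n)

Iteration 1:
  f(-0.400000) = 5.416000
  f'(-0.400000) = 5.080000
  x_1 = -0.400000 - 5.416000/5.080000 = -1.466142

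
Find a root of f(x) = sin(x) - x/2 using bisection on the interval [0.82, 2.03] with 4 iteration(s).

f(x) = sin(x) - x/2
Initial interval: [0.82, 2.03]

Iteration 1:
  c_1 = (0.820000 + 2.030000)/2 = 1.425000
  f(c_1) = f(1.425000) = 0.276891
  f(a) × f(c) ≥ 0, new interval: [1.425000, 2.030000]
Iteration 2:
  c_2 = (1.425000 + 2.030000)/2 = 1.727500
  f(c_2) = f(1.727500) = 0.123997
  f(a) × f(c) ≥ 0, new interval: [1.727500, 2.030000]
Iteration 3:
  c_3 = (1.727500 + 2.030000)/2 = 1.878750
  f(c_3) = f(1.878750) = 0.013581
  f(a) × f(c) ≥ 0, new interval: [1.878750, 2.030000]
Iteration 4:
  c_4 = (1.878750 + 2.030000)/2 = 1.954375
  f(c_4) = f(1.954375) = -0.049856
  f(a) × f(c) < 0, new interval: [1.878750, 1.954375]

After 4 iteration(s), the approximation is c_4 = 1.954375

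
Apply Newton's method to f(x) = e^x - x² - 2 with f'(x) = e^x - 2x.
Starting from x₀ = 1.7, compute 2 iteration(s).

f(x) = e^x - x² - 2
f'(x) = e^x - 2x
x₀ = 1.7

Newton-Raphson formula: x_{n+1} = x_n - f(x_n)/f'(x_n)

Iteration 1:
  f(1.700000) = 0.583947
  f'(1.700000) = 2.073947
  x_1 = 1.700000 - 0.583947/2.073947 = 1.418437
Iteration 2:
  f(1.418437) = 0.118695
  f'(1.418437) = 1.293785
  x_2 = 1.418437 - 0.118695/1.293785 = 1.326694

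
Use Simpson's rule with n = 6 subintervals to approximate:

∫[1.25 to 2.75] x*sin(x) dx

f(x) = x*sin(x)
a = 1.25, b = 2.75, n = 6
h = (b - a)/n = 0.250000

Simpson's rule: (h/3)[f(x₀) + 4f(x₁) + 2f(x₂) + ... + f(xₙ)]

x_0 = 1.2500, f(x_0) = 1.186231, coefficient = 1
x_1 = 1.5000, f(x_1) = 1.496242, coefficient = 4
x_2 = 1.7500, f(x_2) = 1.721975, coefficient = 2
x_3 = 2.0000, f(x_3) = 1.818595, coefficient = 4
x_4 = 2.2500, f(x_4) = 1.750665, coefficient = 2
x_5 = 2.5000, f(x_5) = 1.496180, coefficient = 4
x_6 = 2.7500, f(x_6) = 1.049568, coefficient = 1

I ≈ (0.250000/3) × 28.425149 = 2.368762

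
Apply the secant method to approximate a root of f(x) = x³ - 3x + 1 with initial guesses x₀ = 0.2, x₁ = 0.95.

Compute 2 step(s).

f(x) = x³ - 3x + 1
x₀ = 0.2, x₁ = 0.95

Secant formula: x_{n+1} = x_n - f(x_n)(x_n - x_{n-1})/(f(x_n) - f(x_{n-1}))

Iteration 1:
  f(0.200000) = 0.408000
  f(0.950000) = -0.992625
  x_2 = 0.950000 - (-0.992625)×(0.950000 - 0.200000)/(-0.992625 - 0.408000)
       = 0.418474
Iteration 2:
  f(0.950000) = -0.992625
  f(0.418474) = -0.182138
  x_3 = 0.418474 - (-0.182138)×(0.418474 - 0.950000)/(-0.182138 - (-0.992625))
       = 0.299026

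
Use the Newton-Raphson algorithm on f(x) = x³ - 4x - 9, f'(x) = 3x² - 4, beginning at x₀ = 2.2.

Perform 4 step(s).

f(x) = x³ - 4x - 9
f'(x) = 3x² - 4
x₀ = 2.2

Newton-Raphson formula: x_{n+1} = x_n - f(x_n)/f'(x_n)

Iteration 1:
  f(2.200000) = -7.152000
  f'(2.200000) = 10.520000
  x_1 = 2.200000 - (-7.152000)/10.520000 = 2.879848
Iteration 2:
  f(2.879848) = 3.364696
  f'(2.879848) = 20.880572
  x_2 = 2.879848 - 3.364696/20.880572 = 2.718708
Iteration 3:
  f(2.718708) = 0.220151
  f'(2.718708) = 18.174118
  x_3 = 2.718708 - 0.220151/18.174118 = 2.706594
Iteration 4:
  f(2.706594) = 0.001195
  f'(2.706594) = 17.976960
  x_4 = 2.706594 - 0.001195/17.976960 = 2.706528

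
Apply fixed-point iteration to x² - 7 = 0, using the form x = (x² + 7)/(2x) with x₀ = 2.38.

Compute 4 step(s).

Equation: x² - 7 = 0
Fixed-point form: x = (x² + 7)/(2x)
x₀ = 2.38

x_1 = g(2.380000) = 2.660588
x_2 = g(2.660588) = 2.645793
x_3 = g(2.645793) = 2.645751
x_4 = g(2.645751) = 2.645751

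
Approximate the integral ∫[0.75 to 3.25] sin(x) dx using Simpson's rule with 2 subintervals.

f(x) = sin(x)
a = 0.75, b = 3.25, n = 2
h = (b - a)/n = 1.250000

Simpson's rule: (h/3)[f(x₀) + 4f(x₁) + 2f(x₂) + ... + f(xₙ)]

x_0 = 0.7500, f(x_0) = 0.681639, coefficient = 1
x_1 = 2.0000, f(x_1) = 0.909297, coefficient = 4
x_2 = 3.2500, f(x_2) = -0.108195, coefficient = 1

I ≈ (1.250000/3) × 4.210633 = 1.754431
Exact value: 1.725819
Error: 0.028612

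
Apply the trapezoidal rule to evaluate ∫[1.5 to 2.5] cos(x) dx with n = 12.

f(x) = cos(x)
a = 1.5, b = 2.5, n = 12
h = (b - a)/n = 0.083333

Trapezoidal rule: (h/2)[f(x₀) + 2f(x₁) + 2f(x₂) + ... + f(xₙ)]

x_0 = 1.5000, f(x_0) = 0.070737, coefficient = 1
x_1 = 1.5833, f(x_1) = -0.012537, coefficient = 2
x_2 = 1.6667, f(x_2) = -0.095724, coefficient = 2
x_3 = 1.7500, f(x_3) = -0.178246, coefficient = 2
x_4 = 1.8333, f(x_4) = -0.259531, coefficient = 2
x_5 = 1.9167, f(x_5) = -0.339016, coefficient = 2
x_6 = 2.0000, f(x_6) = -0.416147, coefficient = 2
x_7 = 2.0833, f(x_7) = -0.490390, coefficient = 2
x_8 = 2.1667, f(x_8) = -0.561229, coefficient = 2
x_9 = 2.2500, f(x_9) = -0.628174, coefficient = 2
x_10 = 2.3333, f(x_10) = -0.690758, coefficient = 2
x_11 = 2.4167, f(x_11) = -0.748549, coefficient = 2
x_12 = 2.5000, f(x_12) = -0.801144, coefficient = 1

I ≈ (0.083333/2) × -9.571006 = -0.398792
Exact value: -0.399023
Error: 0.000231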